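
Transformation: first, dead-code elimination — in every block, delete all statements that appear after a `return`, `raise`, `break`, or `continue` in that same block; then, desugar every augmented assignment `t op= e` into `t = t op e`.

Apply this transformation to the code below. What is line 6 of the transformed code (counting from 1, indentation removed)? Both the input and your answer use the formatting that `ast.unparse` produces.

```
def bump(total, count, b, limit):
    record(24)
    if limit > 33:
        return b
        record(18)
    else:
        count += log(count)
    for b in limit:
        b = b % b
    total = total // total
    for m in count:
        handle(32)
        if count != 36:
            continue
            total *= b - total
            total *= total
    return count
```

Transformed code:
def bump(total, count, b, limit):
    record(24)
    if limit > 33:
        return b
    else:
        count = count + log(count)
    for b in limit:
        b = b % b
    total = total // total
    for m in count:
        handle(32)
        if count != 36:
            continue
    return count

count = count + log(count)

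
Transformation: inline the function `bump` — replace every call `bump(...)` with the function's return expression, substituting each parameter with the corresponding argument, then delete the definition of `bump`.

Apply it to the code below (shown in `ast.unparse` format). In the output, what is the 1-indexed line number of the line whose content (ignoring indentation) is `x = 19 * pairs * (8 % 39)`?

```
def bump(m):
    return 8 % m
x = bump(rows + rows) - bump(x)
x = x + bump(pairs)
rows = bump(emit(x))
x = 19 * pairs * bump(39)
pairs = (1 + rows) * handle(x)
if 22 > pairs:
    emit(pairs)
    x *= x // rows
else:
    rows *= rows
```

4

Transformed code:
x = 8 % (rows + rows) - 8 % x
x = x + 8 % pairs
rows = 8 % emit(x)
x = 19 * pairs * (8 % 39)
pairs = (1 + rows) * handle(x)
if 22 > pairs:
    emit(pairs)
    x *= x // rows
else:
    rows *= rows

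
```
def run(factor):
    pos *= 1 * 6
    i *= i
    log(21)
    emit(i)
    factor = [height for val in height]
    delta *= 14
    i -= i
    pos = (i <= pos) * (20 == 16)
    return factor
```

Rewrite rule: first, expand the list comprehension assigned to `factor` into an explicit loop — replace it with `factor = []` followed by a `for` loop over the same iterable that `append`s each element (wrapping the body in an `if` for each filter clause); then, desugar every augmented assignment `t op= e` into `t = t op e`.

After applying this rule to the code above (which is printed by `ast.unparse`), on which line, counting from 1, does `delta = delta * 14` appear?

9

Transformed code:
def run(factor):
    pos = pos * (1 * 6)
    i = i * i
    log(21)
    emit(i)
    factor = []
    for val in height:
        factor.append(height)
    delta = delta * 14
    i = i - i
    pos = (i <= pos) * (20 == 16)
    return factor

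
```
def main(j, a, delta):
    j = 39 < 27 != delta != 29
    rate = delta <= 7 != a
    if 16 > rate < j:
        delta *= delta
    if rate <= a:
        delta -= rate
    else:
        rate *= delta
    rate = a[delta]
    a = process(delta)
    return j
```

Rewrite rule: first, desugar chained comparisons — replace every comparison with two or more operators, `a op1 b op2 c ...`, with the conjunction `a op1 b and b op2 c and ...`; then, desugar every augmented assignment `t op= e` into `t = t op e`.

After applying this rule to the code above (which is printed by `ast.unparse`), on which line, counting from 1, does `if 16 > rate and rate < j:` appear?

Transformed code:
def main(j, a, delta):
    j = 39 < 27 and 27 != delta and (delta != 29)
    rate = delta <= 7 and 7 != a
    if 16 > rate and rate < j:
        delta = delta * delta
    if rate <= a:
        delta = delta - rate
    else:
        rate = rate * delta
    rate = a[delta]
    a = process(delta)
    return j

4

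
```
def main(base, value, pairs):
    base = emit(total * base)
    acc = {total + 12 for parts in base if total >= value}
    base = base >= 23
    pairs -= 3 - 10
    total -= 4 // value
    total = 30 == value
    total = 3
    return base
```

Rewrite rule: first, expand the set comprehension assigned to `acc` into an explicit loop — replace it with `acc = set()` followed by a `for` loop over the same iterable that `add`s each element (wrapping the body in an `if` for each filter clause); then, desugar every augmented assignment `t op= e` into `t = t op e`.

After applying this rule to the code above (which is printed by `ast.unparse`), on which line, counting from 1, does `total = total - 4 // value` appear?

Transformed code:
def main(base, value, pairs):
    base = emit(total * base)
    acc = set()
    for parts in base:
        if total >= value:
            acc.add(total + 12)
    base = base >= 23
    pairs = pairs - (3 - 10)
    total = total - 4 // value
    total = 30 == value
    total = 3
    return base

9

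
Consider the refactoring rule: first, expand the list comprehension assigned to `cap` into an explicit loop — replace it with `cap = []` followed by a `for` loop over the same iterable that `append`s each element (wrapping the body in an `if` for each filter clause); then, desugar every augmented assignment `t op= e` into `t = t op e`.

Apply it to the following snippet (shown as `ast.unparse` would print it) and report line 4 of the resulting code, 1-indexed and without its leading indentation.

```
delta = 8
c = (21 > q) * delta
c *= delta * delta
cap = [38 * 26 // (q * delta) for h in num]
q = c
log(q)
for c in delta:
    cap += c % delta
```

cap = []

Transformed code:
delta = 8
c = (21 > q) * delta
c = c * (delta * delta)
cap = []
for h in num:
    cap.append(38 * 26 // (q * delta))
q = c
log(q)
for c in delta:
    cap = cap + c % delta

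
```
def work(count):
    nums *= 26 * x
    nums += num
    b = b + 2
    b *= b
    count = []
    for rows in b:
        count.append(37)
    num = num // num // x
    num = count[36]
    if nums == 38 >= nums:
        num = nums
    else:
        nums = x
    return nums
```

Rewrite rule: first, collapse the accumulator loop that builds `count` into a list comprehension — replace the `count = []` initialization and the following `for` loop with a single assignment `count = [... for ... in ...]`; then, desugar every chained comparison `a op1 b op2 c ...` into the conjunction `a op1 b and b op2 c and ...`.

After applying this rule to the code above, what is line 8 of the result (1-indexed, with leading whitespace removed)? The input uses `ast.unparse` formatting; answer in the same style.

num = count[36]

Transformed code:
def work(count):
    nums *= 26 * x
    nums += num
    b = b + 2
    b *= b
    count = [37 for rows in b]
    num = num // num // x
    num = count[36]
    if nums == 38 and 38 >= nums:
        num = nums
    else:
        nums = x
    return nums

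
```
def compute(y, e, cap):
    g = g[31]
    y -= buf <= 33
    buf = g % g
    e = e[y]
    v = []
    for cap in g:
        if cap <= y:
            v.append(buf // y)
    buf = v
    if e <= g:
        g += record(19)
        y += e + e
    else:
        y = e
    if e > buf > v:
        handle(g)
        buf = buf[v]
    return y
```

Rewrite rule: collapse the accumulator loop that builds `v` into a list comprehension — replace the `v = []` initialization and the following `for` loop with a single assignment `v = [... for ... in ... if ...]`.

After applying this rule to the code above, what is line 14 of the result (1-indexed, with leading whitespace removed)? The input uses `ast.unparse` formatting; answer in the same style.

handle(g)

Transformed code:
def compute(y, e, cap):
    g = g[31]
    y -= buf <= 33
    buf = g % g
    e = e[y]
    v = [buf // y for cap in g if cap <= y]
    buf = v
    if e <= g:
        g += record(19)
        y += e + e
    else:
        y = e
    if e > buf > v:
        handle(g)
        buf = buf[v]
    return y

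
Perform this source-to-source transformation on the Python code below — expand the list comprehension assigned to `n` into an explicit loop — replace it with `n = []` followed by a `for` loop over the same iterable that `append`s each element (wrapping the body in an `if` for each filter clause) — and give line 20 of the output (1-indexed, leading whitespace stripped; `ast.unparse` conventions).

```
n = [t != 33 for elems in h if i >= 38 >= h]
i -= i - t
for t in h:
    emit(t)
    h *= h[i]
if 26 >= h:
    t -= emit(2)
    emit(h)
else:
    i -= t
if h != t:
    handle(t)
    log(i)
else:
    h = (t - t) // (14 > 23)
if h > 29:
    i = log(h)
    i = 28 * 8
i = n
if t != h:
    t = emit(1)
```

i = log(h)

Transformed code:
n = []
for elems in h:
    if i >= 38 >= h:
        n.append(t != 33)
i -= i - t
for t in h:
    emit(t)
    h *= h[i]
if 26 >= h:
    t -= emit(2)
    emit(h)
else:
    i -= t
if h != t:
    handle(t)
    log(i)
else:
    h = (t - t) // (14 > 23)
if h > 29:
    i = log(h)
    i = 28 * 8
i = n
if t != h:
    t = emit(1)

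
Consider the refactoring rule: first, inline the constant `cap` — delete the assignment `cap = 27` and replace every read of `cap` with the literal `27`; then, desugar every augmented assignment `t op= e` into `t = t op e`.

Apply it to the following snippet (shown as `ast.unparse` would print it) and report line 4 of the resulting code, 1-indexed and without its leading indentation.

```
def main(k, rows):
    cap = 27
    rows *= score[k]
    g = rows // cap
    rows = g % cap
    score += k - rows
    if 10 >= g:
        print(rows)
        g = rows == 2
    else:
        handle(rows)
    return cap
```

Transformed code:
def main(k, rows):
    rows = rows * score[k]
    g = rows // 27
    rows = g % 27
    score = score + (k - rows)
    if 10 >= g:
        print(rows)
        g = rows == 2
    else:
        handle(rows)
    return 27

rows = g % 27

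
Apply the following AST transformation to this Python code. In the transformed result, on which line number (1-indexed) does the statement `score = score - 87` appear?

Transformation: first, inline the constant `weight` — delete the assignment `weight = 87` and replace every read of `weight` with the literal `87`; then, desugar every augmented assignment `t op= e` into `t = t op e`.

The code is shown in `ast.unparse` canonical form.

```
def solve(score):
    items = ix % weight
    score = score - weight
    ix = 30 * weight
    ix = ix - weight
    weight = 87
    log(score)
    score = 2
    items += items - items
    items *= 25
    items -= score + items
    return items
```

3

Transformed code:
def solve(score):
    items = ix % 87
    score = score - 87
    ix = 30 * 87
    ix = ix - 87
    log(score)
    score = 2
    items = items + (items - items)
    items = items * 25
    items = items - (score + items)
    return items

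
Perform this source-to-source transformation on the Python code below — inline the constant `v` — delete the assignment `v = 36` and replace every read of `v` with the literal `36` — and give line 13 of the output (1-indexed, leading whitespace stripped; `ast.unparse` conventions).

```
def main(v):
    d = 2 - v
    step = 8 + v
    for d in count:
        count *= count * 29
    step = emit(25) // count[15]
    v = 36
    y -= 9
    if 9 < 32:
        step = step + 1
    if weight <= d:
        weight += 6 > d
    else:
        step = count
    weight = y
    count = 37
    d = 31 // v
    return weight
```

Transformed code:
def main(v):
    d = 2 - 36
    step = 8 + 36
    for d in count:
        count *= count * 29
    step = emit(25) // count[15]
    y -= 9
    if 9 < 32:
        step = step + 1
    if weight <= d:
        weight += 6 > d
    else:
        step = count
    weight = y
    count = 37
    d = 31 // 36
    return weight

step = count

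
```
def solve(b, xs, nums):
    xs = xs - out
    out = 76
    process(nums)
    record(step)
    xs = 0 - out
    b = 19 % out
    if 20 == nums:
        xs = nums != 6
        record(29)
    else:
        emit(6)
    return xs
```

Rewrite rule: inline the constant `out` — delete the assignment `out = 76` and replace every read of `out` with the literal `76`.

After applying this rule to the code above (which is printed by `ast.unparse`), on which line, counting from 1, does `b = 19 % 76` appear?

Transformed code:
def solve(b, xs, nums):
    xs = xs - 76
    process(nums)
    record(step)
    xs = 0 - 76
    b = 19 % 76
    if 20 == nums:
        xs = nums != 6
        record(29)
    else:
        emit(6)
    return xs

6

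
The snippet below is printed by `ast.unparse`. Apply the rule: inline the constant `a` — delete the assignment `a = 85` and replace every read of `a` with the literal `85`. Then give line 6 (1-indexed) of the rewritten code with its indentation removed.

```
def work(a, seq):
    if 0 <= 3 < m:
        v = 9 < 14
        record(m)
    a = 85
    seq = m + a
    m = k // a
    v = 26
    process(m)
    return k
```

Transformed code:
def work(a, seq):
    if 0 <= 3 < m:
        v = 9 < 14
        record(m)
    seq = m + 85
    m = k // 85
    v = 26
    process(m)
    return k

m = k // 85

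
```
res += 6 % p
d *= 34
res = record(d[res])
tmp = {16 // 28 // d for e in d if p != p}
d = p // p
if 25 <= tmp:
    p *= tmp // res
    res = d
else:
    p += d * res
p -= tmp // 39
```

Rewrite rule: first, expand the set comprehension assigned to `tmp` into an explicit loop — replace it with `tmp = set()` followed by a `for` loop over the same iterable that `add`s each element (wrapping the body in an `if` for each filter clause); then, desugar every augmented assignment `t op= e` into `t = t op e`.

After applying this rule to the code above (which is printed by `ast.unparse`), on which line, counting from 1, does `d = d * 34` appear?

Transformed code:
res = res + 6 % p
d = d * 34
res = record(d[res])
tmp = set()
for e in d:
    if p != p:
        tmp.add(16 // 28 // d)
d = p // p
if 25 <= tmp:
    p = p * (tmp // res)
    res = d
else:
    p = p + d * res
p = p - tmp // 39

2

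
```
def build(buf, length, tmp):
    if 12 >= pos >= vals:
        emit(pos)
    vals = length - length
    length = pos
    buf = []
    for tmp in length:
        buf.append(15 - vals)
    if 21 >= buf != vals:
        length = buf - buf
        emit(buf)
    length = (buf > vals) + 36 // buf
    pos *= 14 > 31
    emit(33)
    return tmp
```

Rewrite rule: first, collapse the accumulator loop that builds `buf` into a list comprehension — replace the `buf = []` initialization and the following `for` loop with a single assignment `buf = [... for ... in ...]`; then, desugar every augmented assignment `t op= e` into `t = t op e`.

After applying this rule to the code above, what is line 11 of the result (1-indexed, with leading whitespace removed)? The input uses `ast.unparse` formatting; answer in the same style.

Transformed code:
def build(buf, length, tmp):
    if 12 >= pos >= vals:
        emit(pos)
    vals = length - length
    length = pos
    buf = [15 - vals for tmp in length]
    if 21 >= buf != vals:
        length = buf - buf
        emit(buf)
    length = (buf > vals) + 36 // buf
    pos = pos * (14 > 31)
    emit(33)
    return tmp

pos = pos * (14 > 31)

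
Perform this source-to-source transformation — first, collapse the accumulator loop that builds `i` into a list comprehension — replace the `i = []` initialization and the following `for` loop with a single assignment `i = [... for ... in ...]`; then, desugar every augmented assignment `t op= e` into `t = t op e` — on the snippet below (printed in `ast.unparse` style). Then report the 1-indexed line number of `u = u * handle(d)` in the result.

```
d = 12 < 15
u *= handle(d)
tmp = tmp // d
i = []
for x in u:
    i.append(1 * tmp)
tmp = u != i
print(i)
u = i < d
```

Transformed code:
d = 12 < 15
u = u * handle(d)
tmp = tmp // d
i = [1 * tmp for x in u]
tmp = u != i
print(i)
u = i < d

2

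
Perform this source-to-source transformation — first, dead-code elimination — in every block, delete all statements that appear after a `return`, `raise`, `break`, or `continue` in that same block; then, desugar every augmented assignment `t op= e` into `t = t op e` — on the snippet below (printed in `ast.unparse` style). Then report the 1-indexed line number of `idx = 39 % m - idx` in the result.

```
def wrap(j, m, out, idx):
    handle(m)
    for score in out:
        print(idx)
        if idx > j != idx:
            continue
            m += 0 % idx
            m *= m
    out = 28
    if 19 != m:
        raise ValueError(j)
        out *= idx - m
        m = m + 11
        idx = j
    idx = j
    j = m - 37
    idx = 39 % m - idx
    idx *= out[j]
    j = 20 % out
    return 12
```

Transformed code:
def wrap(j, m, out, idx):
    handle(m)
    for score in out:
        print(idx)
        if idx > j != idx:
            continue
    out = 28
    if 19 != m:
        raise ValueError(j)
    idx = j
    j = m - 37
    idx = 39 % m - idx
    idx = idx * out[j]
    j = 20 % out
    return 12

12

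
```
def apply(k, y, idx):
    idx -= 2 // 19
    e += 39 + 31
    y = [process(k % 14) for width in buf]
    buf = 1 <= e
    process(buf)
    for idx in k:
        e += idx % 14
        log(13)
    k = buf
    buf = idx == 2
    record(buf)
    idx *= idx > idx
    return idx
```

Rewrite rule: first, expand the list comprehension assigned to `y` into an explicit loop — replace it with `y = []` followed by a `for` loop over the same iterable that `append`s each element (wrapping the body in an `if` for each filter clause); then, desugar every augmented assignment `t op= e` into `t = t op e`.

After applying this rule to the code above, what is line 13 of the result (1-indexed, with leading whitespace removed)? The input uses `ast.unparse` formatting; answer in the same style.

buf = idx == 2

Transformed code:
def apply(k, y, idx):
    idx = idx - 2 // 19
    e = e + (39 + 31)
    y = []
    for width in buf:
        y.append(process(k % 14))
    buf = 1 <= e
    process(buf)
    for idx in k:
        e = e + idx % 14
        log(13)
    k = buf
    buf = idx == 2
    record(buf)
    idx = idx * (idx > idx)
    return idx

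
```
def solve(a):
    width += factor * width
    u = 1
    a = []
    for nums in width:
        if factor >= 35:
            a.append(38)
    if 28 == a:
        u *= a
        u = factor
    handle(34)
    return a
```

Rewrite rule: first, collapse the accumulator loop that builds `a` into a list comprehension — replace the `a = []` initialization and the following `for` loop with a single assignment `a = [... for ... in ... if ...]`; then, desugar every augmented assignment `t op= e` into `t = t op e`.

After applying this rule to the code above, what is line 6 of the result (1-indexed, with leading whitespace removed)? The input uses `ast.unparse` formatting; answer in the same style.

Transformed code:
def solve(a):
    width = width + factor * width
    u = 1
    a = [38 for nums in width if factor >= 35]
    if 28 == a:
        u = u * a
        u = factor
    handle(34)
    return a

u = u * a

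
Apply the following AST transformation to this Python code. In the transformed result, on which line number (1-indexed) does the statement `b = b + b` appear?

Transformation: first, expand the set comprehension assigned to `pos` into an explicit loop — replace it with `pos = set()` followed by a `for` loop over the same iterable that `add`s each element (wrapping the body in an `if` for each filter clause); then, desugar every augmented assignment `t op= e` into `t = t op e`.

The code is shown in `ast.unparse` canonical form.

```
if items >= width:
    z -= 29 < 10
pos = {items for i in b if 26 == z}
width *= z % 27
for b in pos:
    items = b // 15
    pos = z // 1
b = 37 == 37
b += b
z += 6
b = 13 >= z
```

12

Transformed code:
if items >= width:
    z = z - (29 < 10)
pos = set()
for i in b:
    if 26 == z:
        pos.add(items)
width = width * (z % 27)
for b in pos:
    items = b // 15
    pos = z // 1
b = 37 == 37
b = b + b
z = z + 6
b = 13 >= z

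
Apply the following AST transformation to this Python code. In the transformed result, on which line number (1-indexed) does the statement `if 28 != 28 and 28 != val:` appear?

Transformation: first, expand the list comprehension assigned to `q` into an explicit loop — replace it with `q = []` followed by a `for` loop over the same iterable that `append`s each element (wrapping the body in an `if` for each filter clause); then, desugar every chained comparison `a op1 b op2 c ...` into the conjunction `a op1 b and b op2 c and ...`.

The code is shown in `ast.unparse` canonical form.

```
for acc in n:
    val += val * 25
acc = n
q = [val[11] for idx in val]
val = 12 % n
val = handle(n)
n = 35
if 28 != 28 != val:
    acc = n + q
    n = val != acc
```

Transformed code:
for acc in n:
    val += val * 25
acc = n
q = []
for idx in val:
    q.append(val[11])
val = 12 % n
val = handle(n)
n = 35
if 28 != 28 and 28 != val:
    acc = n + q
    n = val != acc

10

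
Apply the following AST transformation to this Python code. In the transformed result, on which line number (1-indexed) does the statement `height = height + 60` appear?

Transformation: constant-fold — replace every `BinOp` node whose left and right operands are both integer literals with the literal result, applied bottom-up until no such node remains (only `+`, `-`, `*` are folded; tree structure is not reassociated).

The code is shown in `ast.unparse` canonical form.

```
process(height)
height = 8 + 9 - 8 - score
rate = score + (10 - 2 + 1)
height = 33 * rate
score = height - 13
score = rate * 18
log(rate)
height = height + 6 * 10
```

8

Transformed code:
process(height)
height = 9 - score
rate = score + 9
height = 33 * rate
score = height - 13
score = rate * 18
log(rate)
height = height + 60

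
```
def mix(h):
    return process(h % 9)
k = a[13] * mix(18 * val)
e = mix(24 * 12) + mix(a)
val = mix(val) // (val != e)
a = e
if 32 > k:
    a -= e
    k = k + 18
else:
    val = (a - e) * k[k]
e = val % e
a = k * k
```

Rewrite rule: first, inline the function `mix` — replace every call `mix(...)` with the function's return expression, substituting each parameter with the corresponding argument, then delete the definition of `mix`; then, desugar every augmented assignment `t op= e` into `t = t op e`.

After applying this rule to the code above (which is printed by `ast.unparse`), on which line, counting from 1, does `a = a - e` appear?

Transformed code:
k = a[13] * process(18 * val % 9)
e = process(24 * 12 % 9) + process(a % 9)
val = process(val % 9) // (val != e)
a = e
if 32 > k:
    a = a - e
    k = k + 18
else:
    val = (a - e) * k[k]
e = val % e
a = k * k

6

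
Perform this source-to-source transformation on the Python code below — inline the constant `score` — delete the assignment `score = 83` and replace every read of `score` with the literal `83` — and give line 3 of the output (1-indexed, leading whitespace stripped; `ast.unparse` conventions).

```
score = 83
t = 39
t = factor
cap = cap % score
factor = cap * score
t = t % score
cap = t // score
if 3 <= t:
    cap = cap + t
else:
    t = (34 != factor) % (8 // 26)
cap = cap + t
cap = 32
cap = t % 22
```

cap = cap % 83

Transformed code:
t = 39
t = factor
cap = cap % 83
factor = cap * 83
t = t % 83
cap = t // 83
if 3 <= t:
    cap = cap + t
else:
    t = (34 != factor) % (8 // 26)
cap = cap + t
cap = 32
cap = t % 22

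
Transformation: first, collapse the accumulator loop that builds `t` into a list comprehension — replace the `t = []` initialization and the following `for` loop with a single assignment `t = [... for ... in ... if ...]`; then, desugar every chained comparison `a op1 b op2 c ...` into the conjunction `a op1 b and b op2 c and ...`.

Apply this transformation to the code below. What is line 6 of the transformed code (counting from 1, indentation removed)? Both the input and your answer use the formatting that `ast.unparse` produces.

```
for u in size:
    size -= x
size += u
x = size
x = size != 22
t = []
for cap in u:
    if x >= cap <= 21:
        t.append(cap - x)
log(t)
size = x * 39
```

Transformed code:
for u in size:
    size -= x
size += u
x = size
x = size != 22
t = [cap - x for cap in u if x >= cap and cap <= 21]
log(t)
size = x * 39

t = [cap - x for cap in u if x >= cap and cap <= 21]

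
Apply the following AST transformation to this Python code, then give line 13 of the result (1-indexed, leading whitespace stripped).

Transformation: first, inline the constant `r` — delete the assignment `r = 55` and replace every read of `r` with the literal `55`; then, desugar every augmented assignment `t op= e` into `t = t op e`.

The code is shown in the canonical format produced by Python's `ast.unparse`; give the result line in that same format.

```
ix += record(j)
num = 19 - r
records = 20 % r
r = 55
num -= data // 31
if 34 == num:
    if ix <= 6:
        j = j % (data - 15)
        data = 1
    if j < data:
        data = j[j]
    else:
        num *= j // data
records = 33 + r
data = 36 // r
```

Transformed code:
ix = ix + record(j)
num = 19 - 55
records = 20 % 55
num = num - data // 31
if 34 == num:
    if ix <= 6:
        j = j % (data - 15)
        data = 1
    if j < data:
        data = j[j]
    else:
        num = num * (j // data)
records = 33 + 55
data = 36 // 55

records = 33 + 55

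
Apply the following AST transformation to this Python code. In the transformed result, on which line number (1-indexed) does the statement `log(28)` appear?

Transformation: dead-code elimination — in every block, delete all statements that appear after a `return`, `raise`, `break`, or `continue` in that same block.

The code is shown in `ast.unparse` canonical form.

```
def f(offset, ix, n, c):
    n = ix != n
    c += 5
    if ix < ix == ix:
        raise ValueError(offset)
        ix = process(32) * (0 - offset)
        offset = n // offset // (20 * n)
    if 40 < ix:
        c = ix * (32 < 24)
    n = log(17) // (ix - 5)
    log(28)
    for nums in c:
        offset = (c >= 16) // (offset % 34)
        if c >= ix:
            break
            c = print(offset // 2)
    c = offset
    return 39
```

Transformed code:
def f(offset, ix, n, c):
    n = ix != n
    c += 5
    if ix < ix == ix:
        raise ValueError(offset)
    if 40 < ix:
        c = ix * (32 < 24)
    n = log(17) // (ix - 5)
    log(28)
    for nums in c:
        offset = (c >= 16) // (offset % 34)
        if c >= ix:
            break
    c = offset
    return 39

9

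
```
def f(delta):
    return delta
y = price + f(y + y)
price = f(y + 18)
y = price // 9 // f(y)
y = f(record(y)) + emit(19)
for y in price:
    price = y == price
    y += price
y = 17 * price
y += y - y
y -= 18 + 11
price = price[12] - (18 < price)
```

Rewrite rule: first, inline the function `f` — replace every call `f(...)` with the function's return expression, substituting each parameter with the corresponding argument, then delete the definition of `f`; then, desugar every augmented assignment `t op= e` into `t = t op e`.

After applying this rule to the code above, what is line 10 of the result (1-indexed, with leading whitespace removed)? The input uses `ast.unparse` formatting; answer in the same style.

Transformed code:
y = price + (y + y)
price = y + 18
y = price // 9 // y
y = record(y) + emit(19)
for y in price:
    price = y == price
    y = y + price
y = 17 * price
y = y + (y - y)
y = y - (18 + 11)
price = price[12] - (18 < price)

y = y - (18 + 11)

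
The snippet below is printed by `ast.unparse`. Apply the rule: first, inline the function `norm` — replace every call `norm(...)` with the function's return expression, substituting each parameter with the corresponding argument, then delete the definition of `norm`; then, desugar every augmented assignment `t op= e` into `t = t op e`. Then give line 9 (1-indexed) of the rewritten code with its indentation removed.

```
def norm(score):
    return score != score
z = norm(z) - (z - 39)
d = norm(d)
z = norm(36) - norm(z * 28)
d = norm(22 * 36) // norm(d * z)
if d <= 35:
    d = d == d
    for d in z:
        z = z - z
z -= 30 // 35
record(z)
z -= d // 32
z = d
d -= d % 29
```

z = z - 30 // 35

Transformed code:
z = (z != z) - (z - 39)
d = d != d
z = (36 != 36) - (z * 28 != z * 28)
d = (22 * 36 != 22 * 36) // (d * z != d * z)
if d <= 35:
    d = d == d
    for d in z:
        z = z - z
z = z - 30 // 35
record(z)
z = z - d // 32
z = d
d = d - d % 29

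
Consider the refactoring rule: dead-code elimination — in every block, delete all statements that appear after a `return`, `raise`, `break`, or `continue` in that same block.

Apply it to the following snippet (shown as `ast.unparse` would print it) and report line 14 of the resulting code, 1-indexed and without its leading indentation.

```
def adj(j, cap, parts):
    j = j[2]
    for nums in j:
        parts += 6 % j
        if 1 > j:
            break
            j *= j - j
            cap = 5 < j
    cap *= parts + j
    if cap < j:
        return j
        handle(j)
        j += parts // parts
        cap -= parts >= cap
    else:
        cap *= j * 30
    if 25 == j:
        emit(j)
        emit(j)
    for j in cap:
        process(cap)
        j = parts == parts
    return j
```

Transformed code:
def adj(j, cap, parts):
    j = j[2]
    for nums in j:
        parts += 6 % j
        if 1 > j:
            break
    cap *= parts + j
    if cap < j:
        return j
    else:
        cap *= j * 30
    if 25 == j:
        emit(j)
        emit(j)
    for j in cap:
        process(cap)
        j = parts == parts
    return j

emit(j)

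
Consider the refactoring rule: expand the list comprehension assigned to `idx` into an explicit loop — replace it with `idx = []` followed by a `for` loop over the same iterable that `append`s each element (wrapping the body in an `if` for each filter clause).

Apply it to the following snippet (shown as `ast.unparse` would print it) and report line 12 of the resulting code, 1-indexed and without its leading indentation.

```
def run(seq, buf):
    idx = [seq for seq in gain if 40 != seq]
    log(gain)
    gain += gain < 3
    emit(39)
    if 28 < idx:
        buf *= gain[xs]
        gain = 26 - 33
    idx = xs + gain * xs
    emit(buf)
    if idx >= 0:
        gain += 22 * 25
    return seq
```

Transformed code:
def run(seq, buf):
    idx = []
    for seq in gain:
        if 40 != seq:
            idx.append(seq)
    log(gain)
    gain += gain < 3
    emit(39)
    if 28 < idx:
        buf *= gain[xs]
        gain = 26 - 33
    idx = xs + gain * xs
    emit(buf)
    if idx >= 0:
        gain += 22 * 25
    return seq

idx = xs + gain * xs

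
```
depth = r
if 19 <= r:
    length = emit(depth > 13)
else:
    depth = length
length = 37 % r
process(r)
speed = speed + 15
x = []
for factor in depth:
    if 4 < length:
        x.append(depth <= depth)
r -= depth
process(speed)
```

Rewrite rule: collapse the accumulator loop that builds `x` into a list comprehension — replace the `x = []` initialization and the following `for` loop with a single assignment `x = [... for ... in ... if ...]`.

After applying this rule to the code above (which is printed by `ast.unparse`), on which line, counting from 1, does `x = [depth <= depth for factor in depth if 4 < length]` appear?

9

Transformed code:
depth = r
if 19 <= r:
    length = emit(depth > 13)
else:
    depth = length
length = 37 % r
process(r)
speed = speed + 15
x = [depth <= depth for factor in depth if 4 < length]
r -= depth
process(speed)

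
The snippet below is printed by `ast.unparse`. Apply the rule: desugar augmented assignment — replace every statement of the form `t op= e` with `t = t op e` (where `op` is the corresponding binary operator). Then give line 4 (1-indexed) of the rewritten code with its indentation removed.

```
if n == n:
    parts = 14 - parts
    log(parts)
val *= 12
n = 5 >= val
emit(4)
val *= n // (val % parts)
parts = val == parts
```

val = val * 12

Transformed code:
if n == n:
    parts = 14 - parts
    log(parts)
val = val * 12
n = 5 >= val
emit(4)
val = val * (n // (val % parts))
parts = val == parts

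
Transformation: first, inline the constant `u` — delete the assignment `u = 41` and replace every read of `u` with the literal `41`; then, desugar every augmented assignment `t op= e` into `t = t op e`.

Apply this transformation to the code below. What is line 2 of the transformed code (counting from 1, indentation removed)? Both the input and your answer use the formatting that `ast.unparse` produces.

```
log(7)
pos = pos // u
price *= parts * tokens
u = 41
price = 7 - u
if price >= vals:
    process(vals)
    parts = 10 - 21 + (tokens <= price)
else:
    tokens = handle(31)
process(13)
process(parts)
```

Transformed code:
log(7)
pos = pos // 41
price = price * (parts * tokens)
price = 7 - 41
if price >= vals:
    process(vals)
    parts = 10 - 21 + (tokens <= price)
else:
    tokens = handle(31)
process(13)
process(parts)

pos = pos // 41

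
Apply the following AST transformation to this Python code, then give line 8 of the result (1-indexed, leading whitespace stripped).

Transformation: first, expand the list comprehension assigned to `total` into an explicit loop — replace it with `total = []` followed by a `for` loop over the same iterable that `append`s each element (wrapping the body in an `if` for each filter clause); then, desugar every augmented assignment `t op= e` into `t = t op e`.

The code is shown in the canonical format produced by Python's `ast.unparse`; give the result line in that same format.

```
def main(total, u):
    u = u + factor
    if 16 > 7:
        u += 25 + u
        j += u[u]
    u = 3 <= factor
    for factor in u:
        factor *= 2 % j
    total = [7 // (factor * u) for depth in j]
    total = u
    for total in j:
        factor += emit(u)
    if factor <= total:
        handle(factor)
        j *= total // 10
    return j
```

Transformed code:
def main(total, u):
    u = u + factor
    if 16 > 7:
        u = u + (25 + u)
        j = j + u[u]
    u = 3 <= factor
    for factor in u:
        factor = factor * (2 % j)
    total = []
    for depth in j:
        total.append(7 // (factor * u))
    total = u
    for total in j:
        factor = factor + emit(u)
    if factor <= total:
        handle(factor)
        j = j * (total // 10)
    return j

factor = factor * (2 % j)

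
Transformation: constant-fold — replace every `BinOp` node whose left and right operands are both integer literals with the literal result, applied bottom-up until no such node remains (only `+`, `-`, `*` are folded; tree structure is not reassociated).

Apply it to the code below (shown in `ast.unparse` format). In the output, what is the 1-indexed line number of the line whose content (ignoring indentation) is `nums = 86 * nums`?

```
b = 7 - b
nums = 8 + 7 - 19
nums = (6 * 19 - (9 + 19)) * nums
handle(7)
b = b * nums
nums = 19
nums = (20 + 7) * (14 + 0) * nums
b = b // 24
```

3

Transformed code:
b = 7 - b
nums = -4
nums = 86 * nums
handle(7)
b = b * nums
nums = 19
nums = 378 * nums
b = b // 24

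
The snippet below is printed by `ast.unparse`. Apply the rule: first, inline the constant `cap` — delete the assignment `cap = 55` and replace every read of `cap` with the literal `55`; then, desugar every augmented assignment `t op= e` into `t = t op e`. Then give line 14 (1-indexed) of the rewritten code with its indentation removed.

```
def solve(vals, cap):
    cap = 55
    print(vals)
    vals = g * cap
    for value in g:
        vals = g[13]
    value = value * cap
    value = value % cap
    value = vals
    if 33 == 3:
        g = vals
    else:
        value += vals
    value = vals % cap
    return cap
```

Transformed code:
def solve(vals, cap):
    print(vals)
    vals = g * 55
    for value in g:
        vals = g[13]
    value = value * 55
    value = value % 55
    value = vals
    if 33 == 3:
        g = vals
    else:
        value = value + vals
    value = vals % 55
    return 55

return 55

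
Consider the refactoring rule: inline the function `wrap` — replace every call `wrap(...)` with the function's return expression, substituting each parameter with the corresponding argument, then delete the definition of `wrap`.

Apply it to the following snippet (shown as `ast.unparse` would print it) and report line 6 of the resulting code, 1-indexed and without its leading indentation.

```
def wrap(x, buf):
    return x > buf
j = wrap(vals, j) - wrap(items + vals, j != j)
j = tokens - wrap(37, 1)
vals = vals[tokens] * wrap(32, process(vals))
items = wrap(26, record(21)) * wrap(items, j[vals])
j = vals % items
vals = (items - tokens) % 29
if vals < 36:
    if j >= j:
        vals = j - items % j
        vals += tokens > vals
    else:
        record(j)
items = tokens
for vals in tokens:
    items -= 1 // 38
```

Transformed code:
j = (vals > j) - (items + vals > (j != j))
j = tokens - (37 > 1)
vals = vals[tokens] * (32 > process(vals))
items = (26 > record(21)) * (items > j[vals])
j = vals % items
vals = (items - tokens) % 29
if vals < 36:
    if j >= j:
        vals = j - items % j
        vals += tokens > vals
    else:
        record(j)
items = tokens
for vals in tokens:
    items -= 1 // 38

vals = (items - tokens) % 29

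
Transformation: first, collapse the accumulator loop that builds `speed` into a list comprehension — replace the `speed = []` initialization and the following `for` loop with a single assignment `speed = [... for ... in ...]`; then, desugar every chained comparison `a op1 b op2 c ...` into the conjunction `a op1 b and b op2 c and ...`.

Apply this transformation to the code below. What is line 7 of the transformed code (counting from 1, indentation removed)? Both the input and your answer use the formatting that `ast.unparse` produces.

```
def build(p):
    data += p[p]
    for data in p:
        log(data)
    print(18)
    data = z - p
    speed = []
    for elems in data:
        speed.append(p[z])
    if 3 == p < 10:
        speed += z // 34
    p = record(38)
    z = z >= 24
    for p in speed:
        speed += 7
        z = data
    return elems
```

speed = [p[z] for elems in data]

Transformed code:
def build(p):
    data += p[p]
    for data in p:
        log(data)
    print(18)
    data = z - p
    speed = [p[z] for elems in data]
    if 3 == p and p < 10:
        speed += z // 34
    p = record(38)
    z = z >= 24
    for p in speed:
        speed += 7
        z = data
    return elems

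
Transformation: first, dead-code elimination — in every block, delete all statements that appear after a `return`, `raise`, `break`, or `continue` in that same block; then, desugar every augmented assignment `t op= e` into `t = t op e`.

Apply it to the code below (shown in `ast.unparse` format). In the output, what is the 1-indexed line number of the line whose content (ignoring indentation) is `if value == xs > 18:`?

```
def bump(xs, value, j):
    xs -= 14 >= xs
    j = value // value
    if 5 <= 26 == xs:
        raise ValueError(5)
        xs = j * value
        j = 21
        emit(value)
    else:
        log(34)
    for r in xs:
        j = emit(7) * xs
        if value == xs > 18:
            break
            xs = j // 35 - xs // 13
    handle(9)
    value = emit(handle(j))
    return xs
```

Transformed code:
def bump(xs, value, j):
    xs = xs - (14 >= xs)
    j = value // value
    if 5 <= 26 == xs:
        raise ValueError(5)
    else:
        log(34)
    for r in xs:
        j = emit(7) * xs
        if value == xs > 18:
            break
    handle(9)
    value = emit(handle(j))
    return xs

10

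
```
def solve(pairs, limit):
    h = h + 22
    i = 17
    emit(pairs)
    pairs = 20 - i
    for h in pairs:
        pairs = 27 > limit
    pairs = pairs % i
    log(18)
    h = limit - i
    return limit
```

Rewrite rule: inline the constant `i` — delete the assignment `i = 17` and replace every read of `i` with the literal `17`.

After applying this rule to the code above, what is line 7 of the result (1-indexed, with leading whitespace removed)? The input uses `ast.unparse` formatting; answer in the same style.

pairs = pairs % 17

Transformed code:
def solve(pairs, limit):
    h = h + 22
    emit(pairs)
    pairs = 20 - 17
    for h in pairs:
        pairs = 27 > limit
    pairs = pairs % 17
    log(18)
    h = limit - 17
    return limit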